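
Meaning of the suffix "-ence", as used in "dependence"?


Suffix: -ence
Example: dependence = depend + -ence
Meaning = state of


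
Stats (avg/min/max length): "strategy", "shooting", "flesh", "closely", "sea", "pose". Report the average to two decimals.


Lengths: "strategy"=8, "shooting"=8, "flesh"=5, "closely"=7, "sea"=3, "pose"=4
Sum = 35, Count = 6
Average = 35/6 = 5.83
= avg=5.83, min=3, max=8


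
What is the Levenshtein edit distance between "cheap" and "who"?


Word 1: "cheap" (length 5)
Word 2: "who" (length 3)
One optimal edit sequence (insert/delete/substitute each cost 1):
  1. substitute 'c' -> 'w'  (+1)
  2. keep 'h'
  3. delete 'e'  (+1)
  4. delete 'a'  (+1)
  5. substitute 'p' -> 'o'  (+1)
Total edit operations: 4
Edit distance = 4


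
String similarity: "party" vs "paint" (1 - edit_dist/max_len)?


Word 1: "party" (length 5)
Word 2: "paint" (length 5)
One optimal edit sequence:
  1. keep 'p'
  2. keep 'a'
  3. substitute 'r' -> 'i'  (+1)
  4. substitute 't' -> 'n'  (+1)
  5. substitute 'y' -> 't'  (+1)
Edit distance = 3
Max length = max(5, 5) = 5
Similarity = 1 - 3/5
= 0.4000


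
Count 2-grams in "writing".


Word: "writing" (length 7)
Number of 2-grams = length - 2 + 1 = 7 - 2 + 1
= 6


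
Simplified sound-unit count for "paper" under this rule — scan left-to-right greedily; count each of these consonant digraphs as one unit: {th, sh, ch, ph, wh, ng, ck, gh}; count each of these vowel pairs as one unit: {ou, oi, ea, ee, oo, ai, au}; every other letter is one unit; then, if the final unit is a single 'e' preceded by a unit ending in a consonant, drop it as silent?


Word: "paper" (5 letters)
Left-to-right scan:
  1. 'p' (letter)
  2. 'a' (letter)
  3. 'p' (letter)
  4. 'e' (letter)
  5. 'r' (letter)
Units from scan: 5
Sound units = 5 units


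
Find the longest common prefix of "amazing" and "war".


Word 1: "amazing"
Word 2: "war"
Comparing from start:
  Pos 0: 'a' != 'w' (stop)
LCP = "" (length 0)


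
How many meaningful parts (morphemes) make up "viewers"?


Word: "viewers"
Morphemes: view + -er + -s
Each morpheme carries meaning
= 3 morphemes


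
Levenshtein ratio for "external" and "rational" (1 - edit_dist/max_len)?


Word 1: "external" (length 8)
Word 2: "rational" (length 8)
One optimal edit sequence:
  1. substitute 'e' -> 'r'  (+1)
  2. substitute 'x' -> 'a'  (+1)
  3. keep 't'
  4. substitute 'e' -> 'i'  (+1)
  5. substitute 'r' -> 'o'  (+1)
  6. keep 'n'
  7. keep 'a'
  8. keep 'l'
Edit distance = 4
Max length = max(8, 8) = 8
Similarity = 1 - 4/8
= 0.5000


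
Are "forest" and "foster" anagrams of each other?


Word 1: "forest" → sorted: eforst
Word 2: "foster" → sorted: eforst
Same letters? eforst == eforst
Anagram = Yes


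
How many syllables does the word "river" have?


Word: "river"
Syllable breakdown: riv / er
Counting: 2 parts
= 2 syllables


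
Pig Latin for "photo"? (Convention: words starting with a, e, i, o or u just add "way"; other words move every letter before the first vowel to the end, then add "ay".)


Word: "photo"
Starts with consonant(s) → move to end, add 'ay'
Consonant cluster: "ph"
Pig Latin = "otophay"


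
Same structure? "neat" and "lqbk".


Pattern of "neat": [0, 1, 2, 3]
Pattern of "lqbk": [0, 1, 2, 3]
Patterns match
Same pattern = Yes


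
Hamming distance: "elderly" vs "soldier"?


Comparing character by character (same length = 7):
  Pos 0: 'e' vs 's' !=
  Pos 1: 'l' vs 'o' !=
  Pos 2: 'd' vs 'l' !=
  Pos 3: 'e' vs 'd' !=
  Pos 4: 'r' vs 'i' !=
  Pos 5: 'l' vs 'e' !=
  Pos 6: 'y' vs 'r' !=
Hamming distance = 7


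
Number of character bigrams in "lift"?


Word: "lift" (length 4)
Number of 2-grams = length - 2 + 1 = 4 - 2 + 1
= 3


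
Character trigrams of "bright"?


Word: "bright" (length 6)
Number of trigrams = 6 - 3 + 1 = 4
  Position 0: "bri"
  Position 1: "rig"
  Position 2: "igh"
  Position 3: "ght"
Trigrams = "bri", "rig", "igh", "ght"


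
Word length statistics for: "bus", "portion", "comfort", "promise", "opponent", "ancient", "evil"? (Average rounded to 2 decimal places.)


Lengths: "bus"=3, "portion"=7, "comfort"=7, "promise"=7, "opponent"=8, "ancient"=7, "evil"=4
Sum = 43, Count = 7
Average = 43/7 = 6.14
= avg=6.14, min=3, max=8


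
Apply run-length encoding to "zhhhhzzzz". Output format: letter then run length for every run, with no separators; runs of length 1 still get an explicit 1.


String: "zhhhhzzzz"
Scanning for consecutive runs:
  'z' x 1
  'h' x 4
  'z' x 4
RLE = "z1h4z4"


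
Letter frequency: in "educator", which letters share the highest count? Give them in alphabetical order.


Word: "educator"
Letter counts:
  'a': 1
  'c': 1
  'd': 1
  'e': 1
  'o': 1
  'r': 1
  't': 1
  'u': 1
Maximum count = 1
Most frequent = 'a', 'c', 'd', 'e', 'o', 'r', 't', 'u' (1 time each)


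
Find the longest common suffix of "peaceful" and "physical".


Word 1: "peaceful"
Word 2: "physical"
Comparing from end:
  Pos -1: 'l' == 'l'
  Pos -2: 'u' != 'a' (stop)
LCS = "l" (length 1)


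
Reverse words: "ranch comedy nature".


Original: "ranch comedy nature"
Words (1..n): ranch | comedy | nature
Reversed (n..1): nature | comedy | ranch
Result = "nature comedy ranch"


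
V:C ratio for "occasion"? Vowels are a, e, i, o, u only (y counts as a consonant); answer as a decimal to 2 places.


Word: "occasion"
Vowels (a,e,i,o,u): 4
Consonants: 4
Ratio = 4/4
= 1.00


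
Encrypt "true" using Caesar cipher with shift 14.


Word: "true"
Shift: 14
Each letter → (letter + shift) mod 26:
  't' (19) + 14 = 7 → 'h'
  'r' (17) + 14 = 5 → 'f'
  'u' (20) + 14 = 8 → 'i'
  'e' (4) + 14 = 18 → 's'
Result = "hfis"


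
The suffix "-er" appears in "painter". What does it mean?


Suffix: -er
Example: painter = paint + -er
Meaning = one who / more


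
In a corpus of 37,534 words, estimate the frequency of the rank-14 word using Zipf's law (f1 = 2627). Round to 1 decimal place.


Zipf's law: f(r) = f(1) / r
f(1) = 2627
f(14) = 2627 / 14
= 187.6 occurrences


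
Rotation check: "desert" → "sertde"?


Word: "desert", Candidate: "sertde"
Method: check if candidate is substring of word+word
"desertdesert" contains "sertde"? Yes
Is rotation = Yes


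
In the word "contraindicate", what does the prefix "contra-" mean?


Prefix: contra-
Example: contraindicate = contra- + indicate
Meaning = against


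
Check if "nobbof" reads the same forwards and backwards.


Word: "nobbof"
Reversed: "fobbon"
Forward == Backward? nobbof != fobbon
Palindrome = No


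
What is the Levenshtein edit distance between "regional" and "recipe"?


Word 1: "regional" (length 8)
Word 2: "recipe" (length 6)
One optimal edit sequence (insert/delete/substitute each cost 1):
  1. keep 'r'
  2. keep 'e'
  3. substitute 'g' -> 'c'  (+1)
  4. keep 'i'
  5. delete 'o'  (+1)
  6. delete 'n'  (+1)
  7. substitute 'a' -> 'p'  (+1)
  8. substitute 'l' -> 'e'  (+1)
Total edit operations: 5
Edit distance = 5


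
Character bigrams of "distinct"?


Word: "distinct" (length 8)
Number of bigrams = 8 - 2 + 1 = 7
  Position 0: "di"
  Position 1: "is"
  Position 2: "st"
  Position 3: "ti"
  Position 4: "in"
  Position 5: "nc"
  Position 6: "ct"
Bigrams = "di", "is", "st", "ti", "in", "nc", "ct"


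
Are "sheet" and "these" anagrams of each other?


Word 1: "sheet" → sorted: eehst
Word 2: "these" → sorted: eehst
Same letters? eehst == eehst
Anagram = Yes


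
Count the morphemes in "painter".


Word: "painter"
Morphemes: paint + -er
Each morpheme carries meaning
= 2 morphemes


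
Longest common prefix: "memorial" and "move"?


Word 1: "memorial"
Word 2: "move"
Comparing from start:
  Pos 0: 'm' == 'm'
  Pos 1: 'e' != 'o' (stop)
LCP = "m" (length 1)


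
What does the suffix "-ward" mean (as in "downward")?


Suffix: -ward
As in: downward -> down + -ward
Meaning = in the direction of


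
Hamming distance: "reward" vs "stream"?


Comparing character by character (same length = 6):
  Pos 0: 'r' vs 's' !=
  Pos 1: 'e' vs 't' !=
  Pos 2: 'w' vs 'r' !=
  Pos 3: 'a' vs 'e' !=
  Pos 4: 'r' vs 'a' !=
  Pos 5: 'd' vs 'm' !=
Hamming distance = 6


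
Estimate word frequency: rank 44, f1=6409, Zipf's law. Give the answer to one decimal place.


Zipf's law: f(r) = f(1) / r
f(1) = 6409
f(44) = 6409 / 44
= 145.7 occurrences


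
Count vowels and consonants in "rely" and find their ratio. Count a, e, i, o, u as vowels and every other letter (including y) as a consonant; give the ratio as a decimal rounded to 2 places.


Word: "rely"
Vowels (a,e,i,o,u): 1
Consonants: 3
Ratio = 1/3
= 0.33


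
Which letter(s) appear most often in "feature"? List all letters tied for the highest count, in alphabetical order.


Word: "feature"
Letter counts:
  'a': 1
  'e': 2
  'f': 1
  'r': 1
  't': 1
  'u': 1
Maximum count = 2
Most frequent = 'e' (2 times each)


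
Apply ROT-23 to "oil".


Word: "oil"
Shift: 23
Each letter → (letter + shift) mod 26:
  'o' (14) + 23 = 11 → 'l'
  'i' (8) + 23 = 5 → 'f'
  'l' (11) + 23 = 8 → 'i'
Result = "lfi"


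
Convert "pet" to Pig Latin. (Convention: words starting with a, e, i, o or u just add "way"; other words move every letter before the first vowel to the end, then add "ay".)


Word: "pet"
Starts with consonant(s) → move to end, add 'ay'
Consonant cluster: "p"
Pig Latin = "etpay"


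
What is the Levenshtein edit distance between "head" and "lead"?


Word 1: "head" (length 4)
Word 2: "lead" (length 4)
One optimal edit sequence (insert/delete/substitute each cost 1):
  1. substitute 'h' -> 'l'  (+1)
  2. keep 'e'
  3. keep 'a'
  4. keep 'd'
Total edit operations: 1
Edit distance = 1


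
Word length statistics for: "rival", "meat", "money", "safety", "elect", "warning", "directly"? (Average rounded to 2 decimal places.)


Lengths: "rival"=5, "meat"=4, "money"=5, "safety"=6, "elect"=5, "warning"=7, "directly"=8
Sum = 40, Count = 7
Average = 40/7 = 5.71
= avg=5.71, min=4, max=8


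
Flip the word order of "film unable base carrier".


Original: "film unable base carrier"
Words (1..n): film | unable | base | carrier
Reversed (n..1): carrier | base | unable | film
Result = "carrier base unable film"


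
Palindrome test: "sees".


Word: "sees"
Reversed: "sees"
Forward == Backward? sees == sees
Palindrome = Yes


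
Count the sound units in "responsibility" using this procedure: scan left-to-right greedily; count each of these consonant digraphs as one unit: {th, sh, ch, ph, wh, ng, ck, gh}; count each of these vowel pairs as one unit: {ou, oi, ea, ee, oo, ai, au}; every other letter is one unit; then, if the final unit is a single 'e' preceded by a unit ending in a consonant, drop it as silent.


Word: "responsibility" (14 letters)
Left-to-right scan:
  1. 'r' (letter)
  2. 'e' (letter)
  3. 's' (letter)
  4. 'p' (letter)
  5. 'o' (letter)
  6. 'n' (letter)
  7. 's' (letter)
  8. 'i' (letter)
  9. 'b' (letter)
  10. 'i' (letter)
  11. 'l' (letter)
  12. 'i' (letter)
  13. 't' (letter)
  14. 'y' (letter)
Units from scan: 14
Sound units = 14 units


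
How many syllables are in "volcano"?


Word: "volcano"
Syllable breakdown: vol · ca · no
Counting: 3 parts
= 3 syllables


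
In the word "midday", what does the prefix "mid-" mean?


Prefix: mid-
Example: midday (mid- + day)
Meaning = middle


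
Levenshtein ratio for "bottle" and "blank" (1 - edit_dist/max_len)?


Word 1: "bottle" (length 6)
Word 2: "blank" (length 5)
One optimal edit sequence:
  1. keep 'b'
  2. delete 'o'  (+1)
  3. substitute 't' -> 'l'  (+1)
  4. substitute 't' -> 'a'  (+1)
  5. substitute 'l' -> 'n'  (+1)
  6. substitute 'e' -> 'k'  (+1)
Edit distance = 5
Max length = max(6, 5) = 6
Similarity = 1 - 5/6
= 0.1667


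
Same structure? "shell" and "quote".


Pattern of "shell": [0, 1, 2, 3, 3]
Pattern of "quote": [0, 1, 2, 3, 4]
Patterns do not match
Same pattern = No


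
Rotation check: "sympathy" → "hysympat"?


Word: "sympathy", Candidate: "hysympat"
Method: check if candidate is substring of word+word
"sympathysympathy" contains "hysympat"? Yes
Is rotation = Yes


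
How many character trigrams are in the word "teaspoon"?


Word: "teaspoon" (length 8)
Number of 3-grams = length - 3 + 1 = 8 - 3 + 1
= 6


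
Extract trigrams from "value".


Word: "value" (length 5)
Number of trigrams = 5 - 3 + 1 = 3
  Position 0: "val"
  Position 1: "alu"
  Position 2: "lue"
Trigrams = "val", "alu", "lue"


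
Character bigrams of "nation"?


Word: "nation" (length 6)
Number of bigrams = 6 - 2 + 1 = 5
  Position 0: "na"
  Position 1: "at"
  Position 2: "ti"
  Position 3: "io"
  Position 4: "on"
Bigrams = "na", "at", "ti", "io", "on"


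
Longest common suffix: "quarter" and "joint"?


Word 1: "quarter"
Word 2: "joint"
Comparing from end:
  Pos -1: 'r' != 't' (stop)
LCS = "" (length 0)


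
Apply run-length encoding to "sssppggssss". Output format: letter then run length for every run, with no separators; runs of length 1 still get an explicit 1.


String: "sssppggssss"
Scanning for consecutive runs:
  's' x 3
  'p' x 2
  'g' x 2
  's' x 4
RLE = "s3p2g2s4"


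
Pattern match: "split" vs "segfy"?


Pattern of "split": [0, 1, 2, 3, 4]
Pattern of "segfy": [0, 1, 2, 3, 4]
Patterns match
Same pattern = Yes


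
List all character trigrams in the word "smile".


Word: "smile" (length 5)
Number of trigrams = 5 - 3 + 1 = 3
  Position 0: "smi"
  Position 1: "mil"
  Position 2: "ile"
Trigrams = "smi", "mil", "ile"


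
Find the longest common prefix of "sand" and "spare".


Word 1: "sand"
Word 2: "spare"
Comparing from start:
  Pos 0: 's' == 's'
  Pos 1: 'a' != 'p' (stop)
LCP = "s" (length 1)


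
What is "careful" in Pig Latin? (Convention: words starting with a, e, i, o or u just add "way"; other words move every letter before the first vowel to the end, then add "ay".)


Word: "careful"
Starts with consonant(s) → move to end, add 'ay'
Consonant cluster: "c"
Pig Latin = "arefulcay"


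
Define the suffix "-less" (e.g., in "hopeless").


Suffix: -less
Example: hopeless = hope + -less
Meaning = without


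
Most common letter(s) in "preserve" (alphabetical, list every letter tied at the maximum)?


Word: "preserve"
Letter counts:
  'e': 3
  'p': 1
  'r': 2
  's': 1
  'v': 1
Maximum count = 3
Most frequent = 'e' (3 times each)


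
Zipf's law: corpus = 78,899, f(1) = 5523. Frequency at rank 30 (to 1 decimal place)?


Zipf's law: f(r) = f(1) / r
f(1) = 5523
f(30) = 5523 / 30
= 184.1 occurrences


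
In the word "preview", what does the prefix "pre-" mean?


Prefix: pre-
Example: preview (pre- + view)
Meaning = before


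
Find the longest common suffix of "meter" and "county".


Word 1: "meter"
Word 2: "county"
Comparing from end:
  Pos -1: 'r' != 'y' (stop)
LCS = "" (length 0)


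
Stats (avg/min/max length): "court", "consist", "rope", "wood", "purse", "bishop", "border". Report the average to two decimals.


Lengths: "court"=5, "consist"=7, "rope"=4, "wood"=4, "purse"=5, "bishop"=6, "border"=6
Sum = 37, Count = 7
Average = 37/7 = 5.29
= avg=5.29, min=4, max=7


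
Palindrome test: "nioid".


Word: "nioid"
Reversed: "dioin"
Forward == Backward? nioid != dioin
Palindrome = No


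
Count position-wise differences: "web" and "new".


Comparing character by character (same length = 3):
  Pos 0: 'w' vs 'n' !=
  Pos 1: 'e' vs 'e' =
  Pos 2: 'b' vs 'w' !=
Hamming distance = 2


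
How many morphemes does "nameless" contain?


Word: "nameless"
Morphemes: name | -less
Each morpheme carries meaning
= 2 morphemes


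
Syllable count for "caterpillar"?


Word: "caterpillar"
Syllable breakdown: cat | er | pil | lar
Counting: 4 parts
= 4 syllables


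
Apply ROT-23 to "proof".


Word: "proof"
Shift: 23
Each letter → (letter + shift) mod 26:
  'p' (15) + 23 = 12 → 'm'
  'r' (17) + 23 = 14 → 'o'
  'o' (14) + 23 = 11 → 'l'
  'o' (14) + 23 = 11 → 'l'
  'f' (5) + 23 = 2 → 'c'
Result = "mollc"


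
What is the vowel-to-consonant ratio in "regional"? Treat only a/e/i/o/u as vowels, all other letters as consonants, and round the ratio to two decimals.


Word: "regional"
Vowels (a,e,i,o,u): 4
Consonants: 4
Ratio = 4/4
= 1.00


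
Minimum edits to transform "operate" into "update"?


Word 1: "operate" (length 7)
Word 2: "update" (length 6)
One optimal edit sequence (insert/delete/substitute each cost 1):
  1. substitute 'o' -> 'u'  (+1)
  2. keep 'p'
  3. delete 'e'  (+1)
  4. substitute 'r' -> 'd'  (+1)
  5. keep 'a'
  6. keep 't'
  7. keep 'e'
Total edit operations: 3
Edit distance = 3


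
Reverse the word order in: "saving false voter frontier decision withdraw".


Original: "saving false voter frontier decision withdraw"
Words (1..n): saving | false | voter | frontier | decision | withdraw
Reversed (n..1): withdraw | decision | frontier | voter | false | saving
Result = "withdraw decision frontier voter false saving"


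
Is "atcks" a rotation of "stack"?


Word: "stack", Candidate: "atcks"
Method: check if candidate is substring of word+word
"stackstack" contains "atcks"? No
Is rotation = No


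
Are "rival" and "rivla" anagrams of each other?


Word 1: "rival" → sorted: ailrv
Word 2: "rivla" → sorted: ailrv
Same letters? ailrv == ailrv
Anagram = Yes


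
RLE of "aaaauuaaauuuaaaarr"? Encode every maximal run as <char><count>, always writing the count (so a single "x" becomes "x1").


String: "aaaauuaaauuuaaaarr"
Scanning for consecutive runs:
  'a' x 4
  'u' x 2
  'a' x 3
  'u' x 3
  'a' x 4
  'r' x 2
RLE = "a4u2a3u3a4r2"


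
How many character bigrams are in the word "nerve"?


Word: "nerve" (length 5)
Number of 2-grams = length - 2 + 1 = 5 - 2 + 1
= 4


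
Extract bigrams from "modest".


Word: "modest" (length 6)
Number of bigrams = 6 - 2 + 1 = 5
  Position 0: "mo"
  Position 1: "od"
  Position 2: "de"
  Position 3: "es"
  Position 4: "st"
Bigrams = "mo", "od", "de", "es", "st"


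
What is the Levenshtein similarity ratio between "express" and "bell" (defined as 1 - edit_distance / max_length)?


Word 1: "express" (length 7)
Word 2: "bell" (length 4)
One optimal edit sequence:
  1. delete 'e'  (+1)
  2. delete 'x'  (+1)
  3. delete 'p'  (+1)
  4. substitute 'r' -> 'b'  (+1)
  5. keep 'e'
  6. substitute 's' -> 'l'  (+1)
  7. substitute 's' -> 'l'  (+1)
Edit distance = 6
Max length = max(7, 4) = 7
Similarity = 1 - 6/7
= 0.1429


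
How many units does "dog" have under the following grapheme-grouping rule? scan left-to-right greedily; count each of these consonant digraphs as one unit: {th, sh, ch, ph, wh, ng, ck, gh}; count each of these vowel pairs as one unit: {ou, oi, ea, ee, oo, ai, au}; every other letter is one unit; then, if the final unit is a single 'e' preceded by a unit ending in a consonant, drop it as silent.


Word: "dog" (3 letters)
Left-to-right scan:
  [1] 'd' (letter)
  [2] 'o' (letter)
  [3] 'g' (letter)
Units from scan: 3
Sound units = 3 units


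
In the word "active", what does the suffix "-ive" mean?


Suffix: -ive
As in: active -> act + -ive
Meaning = tending to


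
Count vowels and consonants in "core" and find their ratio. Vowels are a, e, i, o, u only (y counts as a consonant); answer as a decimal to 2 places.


Word: "core"
Vowels (a,e,i,o,u): 2
Consonants: 2
Ratio = 2/2
= 1.00


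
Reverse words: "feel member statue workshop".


Original: "feel member statue workshop"
Words (1..n): feel | member | statue | workshop
Reversed (n..1): workshop | statue | member | feel
Result = "workshop statue member feel"


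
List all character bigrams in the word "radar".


Word: "radar" (length 5)
Number of bigrams = 5 - 2 + 1 = 4
  Position 0: "ra"
  Position 1: "ad"
  Position 2: "da"
  Position 3: "ar"
Bigrams = "ra", "ad", "da", "ar"


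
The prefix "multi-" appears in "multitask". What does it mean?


Prefix: multi-
Example: multitask = multi- + task
Meaning = many


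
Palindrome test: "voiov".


Word: "voiov"
Reversed: "voiov"
Forward == Backward? voiov == voiov
Palindrome = Yes


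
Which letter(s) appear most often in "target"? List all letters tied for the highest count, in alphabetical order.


Word: "target"
Letter counts:
  'a': 1
  'e': 1
  'g': 1
  'r': 1
  't': 2
Maximum count = 2
Most frequent = 't' (2 times each)


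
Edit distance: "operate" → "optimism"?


Word 1: "operate" (length 7)
Word 2: "optimism" (length 8)
One optimal edit sequence (insert/delete/substitute each cost 1):
  1. keep 'o'
  2. keep 'p'
  3. insert 't'  (+1)
  4. substitute 'e' -> 'i'  (+1)
  5. substitute 'r' -> 'm'  (+1)
  6. substitute 'a' -> 'i'  (+1)
  7. substitute 't' -> 's'  (+1)
  8. substitute 'e' -> 'm'  (+1)
Total edit operations: 6
Edit distance = 6


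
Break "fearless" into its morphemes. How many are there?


Word: "fearless"
Morphemes: fear + -less
Each morpheme carries meaning
= 2 morphemes


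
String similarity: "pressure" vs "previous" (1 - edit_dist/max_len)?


Word 1: "pressure" (length 8)
Word 2: "previous" (length 8)
One optimal edit sequence:
  1. keep 'p'
  2. keep 'r'
  3. keep 'e'
  4. substitute 's' -> 'v'  (+1)
  5. substitute 's' -> 'i'  (+1)
  6. substitute 'u' -> 'o'  (+1)
  7. substitute 'r' -> 'u'  (+1)
  8. substitute 'e' -> 's'  (+1)
Edit distance = 5
Max length = max(8, 8) = 8
Similarity = 1 - 5/8
= 0.3750


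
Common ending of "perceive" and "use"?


Word 1: "perceive"
Word 2: "use"
Comparing from end:
  Pos -1: 'e' == 'e'
  Pos -2: 'v' != 's' (stop)
LCS = "e" (length 1)


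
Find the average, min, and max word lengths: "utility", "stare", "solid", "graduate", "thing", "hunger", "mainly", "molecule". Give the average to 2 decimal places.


Lengths: "utility"=7, "stare"=5, "solid"=5, "graduate"=8, "thing"=5, "hunger"=6, "mainly"=6, "molecule"=8
Sum = 50, Count = 8
Average = 50/8 = 6.25
= avg=6.25, min=5, max=8


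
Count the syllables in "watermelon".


Word: "watermelon"
Syllable breakdown: wa | ter | mel | on
Counting: 4 parts
= 4 syllables


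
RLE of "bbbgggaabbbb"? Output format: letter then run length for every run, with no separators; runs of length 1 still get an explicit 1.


String: "bbbgggaabbbb"
Scanning for consecutive runs:
  'b' x 3
  'g' x 3
  'a' x 2
  'b' x 4
RLE = "b3g3a2b4"


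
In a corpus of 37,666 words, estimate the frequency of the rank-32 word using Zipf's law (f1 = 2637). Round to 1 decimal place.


Zipf's law: f(r) = f(1) / r
f(1) = 2637
f(32) = 2637 / 32
= 82.4 occurrences


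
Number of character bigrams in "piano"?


Word: "piano" (length 5)
Number of 2-grams = length - 2 + 1 = 5 - 2 + 1
= 4


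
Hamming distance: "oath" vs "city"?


Comparing character by character (same length = 4):
  Pos 0: 'o' vs 'c' !=
  Pos 1: 'a' vs 'i' !=
  Pos 2: 't' vs 't' =
  Pos 3: 'h' vs 'y' !=
Hamming distance = 3


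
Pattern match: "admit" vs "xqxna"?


Pattern of "admit": [0, 1, 2, 3, 4]
Pattern of "xqxna": [0, 1, 0, 2, 3]
Patterns do not match
Same pattern = No


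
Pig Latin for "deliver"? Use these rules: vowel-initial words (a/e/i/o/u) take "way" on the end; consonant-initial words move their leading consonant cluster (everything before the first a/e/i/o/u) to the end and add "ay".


Word: "deliver"
Starts with consonant(s) → move to end, add 'ay'
Consonant cluster: "d"
Pig Latin = "eliverday"


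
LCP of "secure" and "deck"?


Word 1: "secure"
Word 2: "deck"
Comparing from start:
  Pos 0: 's' != 'd' (stop)
LCP = "" (length 0)


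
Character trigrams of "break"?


Word: "break" (length 5)
Number of trigrams = 5 - 3 + 1 = 3
  Position 0: "bre"
  Position 1: "rea"
  Position 2: "eak"
Trigrams = "bre", "rea", "eak"


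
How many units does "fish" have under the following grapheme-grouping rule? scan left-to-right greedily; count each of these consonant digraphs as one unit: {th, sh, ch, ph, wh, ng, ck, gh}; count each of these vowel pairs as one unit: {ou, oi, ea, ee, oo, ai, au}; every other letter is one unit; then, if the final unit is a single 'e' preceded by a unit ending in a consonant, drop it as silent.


Word: "fish" (4 letters)
Left-to-right scan:
  (1) 'f' (letter)
  (2) 'i' (letter)
  (3) 'sh' (digraph)
Units from scan: 3
Sound units = 3 units


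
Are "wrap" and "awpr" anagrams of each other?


Word 1: "wrap" → sorted: aprw
Word 2: "awpr" → sorted: aprw
Same letters? aprw == aprw
Anagram = Yes


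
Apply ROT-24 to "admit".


Word: "admit"
Shift: 24
Each letter → (letter + shift) mod 26:
  'a' (0) + 24 = 24 → 'y'
  'd' (3) + 24 = 1 → 'b'
  'm' (12) + 24 = 10 → 'k'
  'i' (8) + 24 = 6 → 'g'
  't' (19) + 24 = 17 → 'r'
Result = "ybkgr"


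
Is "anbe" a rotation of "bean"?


Word: "bean", Candidate: "anbe"
Method: check if candidate is substring of word+word
"beanbean" contains "anbe"? Yes
Is rotation = Yes


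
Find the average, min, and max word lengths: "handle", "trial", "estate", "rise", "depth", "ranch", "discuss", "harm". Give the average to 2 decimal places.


Lengths: "handle"=6, "trial"=5, "estate"=6, "rise"=4, "depth"=5, "ranch"=5, "discuss"=7, "harm"=4
Sum = 42, Count = 8
Average = 42/8 = 5.25
= avg=5.25, min=4, max=7


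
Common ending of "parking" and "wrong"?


Word 1: "parking"
Word 2: "wrong"
Comparing from end:
  Pos -1: 'g' == 'g'
  Pos -2: 'n' == 'n'
  Pos -3: 'i' != 'o' (stop)
LCS = "ng" (length 2)


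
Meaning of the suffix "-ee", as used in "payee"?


Suffix: -ee
As in: payee -> pay + -ee
Meaning = one who receives


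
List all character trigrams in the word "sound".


Word: "sound" (length 5)
Number of trigrams = 5 - 3 + 1 = 3
  Position 0: "sou"
  Position 1: "oun"
  Position 2: "und"
Trigrams = "sou", "oun", "und"


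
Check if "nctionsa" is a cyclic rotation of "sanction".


Word: "sanction", Candidate: "nctionsa"
Method: check if candidate is substring of word+word
"sanctionsanction" contains "nctionsa"? Yes
Is rotation = Yes


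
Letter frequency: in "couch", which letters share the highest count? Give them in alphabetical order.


Word: "couch"
Letter counts:
  'c': 2
  'h': 1
  'o': 1
  'u': 1
Maximum count = 2
Most frequent = 'c' (2 times each)


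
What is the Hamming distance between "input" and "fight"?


Comparing character by character (same length = 5):
  Pos 0: 'i' vs 'f' !=
  Pos 1: 'n' vs 'i' !=
  Pos 2: 'p' vs 'g' !=
  Pos 3: 'u' vs 'h' !=
  Pos 4: 't' vs 't' =
Hamming distance = 4


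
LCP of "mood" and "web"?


Word 1: "mood"
Word 2: "web"
Comparing from start:
  Pos 0: 'm' != 'w' (stop)
LCP = "" (length 0)


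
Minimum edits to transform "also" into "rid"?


Word 1: "also" (length 4)
Word 2: "rid" (length 3)
One optimal edit sequence (insert/delete/substitute each cost 1):
  1. delete 'a'  (+1)
  2. substitute 'l' -> 'r'  (+1)
  3. substitute 's' -> 'i'  (+1)
  4. substitute 'o' -> 'd'  (+1)
Total edit operations: 4
Edit distance = 4


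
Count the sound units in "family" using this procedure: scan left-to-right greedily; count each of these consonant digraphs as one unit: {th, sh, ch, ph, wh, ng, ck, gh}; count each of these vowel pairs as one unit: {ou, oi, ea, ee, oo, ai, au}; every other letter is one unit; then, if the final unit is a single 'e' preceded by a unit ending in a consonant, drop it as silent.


Word: "family" (6 letters)
Left-to-right scan:
  (1) 'f' (letter)
  (2) 'a' (letter)
  (3) 'm' (letter)
  (4) 'i' (letter)
  (5) 'l' (letter)
  (6) 'y' (letter)
Units from scan: 6
Sound units = 6 units


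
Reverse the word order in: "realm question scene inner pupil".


Original: "realm question scene inner pupil"
Words (1..n): realm | question | scene | inner | pupil
Reversed (n..1): pupil | inner | scene | question | realm
Result = "pupil inner scene question realm"


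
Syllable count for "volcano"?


Word: "volcano"
Syllable breakdown: vol / ca / no
Counting: 3 parts
= 3 syllables


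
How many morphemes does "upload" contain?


Word: "upload"
Morphemes: up- | load
Each morpheme carries meaning
= 2 morphemes


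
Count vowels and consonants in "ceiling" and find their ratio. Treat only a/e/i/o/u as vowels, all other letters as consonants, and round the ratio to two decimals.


Word: "ceiling"
Vowels (a,e,i,o,u): 3
Consonants: 4
Ratio = 3/4
= 0.75


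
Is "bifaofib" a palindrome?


Word: "bifaofib"
Reversed: "bifoafib"
Forward == Backward? bifaofib != bifoafib
Palindrome = No


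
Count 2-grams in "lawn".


Word: "lawn" (length 4)
Number of 2-grams = length - 2 + 1 = 4 - 2 + 1
= 3


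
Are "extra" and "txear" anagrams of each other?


Word 1: "extra" → sorted: aertx
Word 2: "txear" → sorted: aertx
Same letters? aertx == aertx
Anagram = Yes


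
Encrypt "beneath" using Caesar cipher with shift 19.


Word: "beneath"
Shift: 19
Each letter → (letter + shift) mod 26:
  'b' (1) + 19 = 20 → 'u'
  'e' (4) + 19 = 23 → 'x'
  'n' (13) + 19 = 6 → 'g'
  'e' (4) + 19 = 23 → 'x'
  'a' (0) + 19 = 19 → 't'
  't' (19) + 19 = 12 → 'm'
  'h' (7) + 19 = 0 → 'a'
Result = "uxgxtma"


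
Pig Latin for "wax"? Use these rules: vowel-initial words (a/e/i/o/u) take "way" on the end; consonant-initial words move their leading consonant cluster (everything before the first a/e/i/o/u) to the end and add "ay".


Word: "wax"
Starts with consonant(s) → move to end, add 'ay'
Consonant cluster: "w"
Pig Latin = "axway"


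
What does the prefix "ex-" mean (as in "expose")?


Prefix: ex-
Example: expose (ex- + pose)
Meaning = out / former


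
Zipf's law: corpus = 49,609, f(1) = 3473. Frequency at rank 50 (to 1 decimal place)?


Zipf's law: f(r) = f(1) / r
f(1) = 3473
f(50) = 3473 / 50
= 69.5 occurrences


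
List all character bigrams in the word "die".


Word: "die" (length 3)
Number of bigrams = 3 - 2 + 1 = 2
  Position 0: "di"
  Position 1: "ie"
Bigrams = "di", "ie"


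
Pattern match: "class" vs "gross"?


Pattern of "class": [0, 1, 2, 3, 3]
Pattern of "gross": [0, 1, 2, 3, 3]
Patterns match
Same pattern = Yes


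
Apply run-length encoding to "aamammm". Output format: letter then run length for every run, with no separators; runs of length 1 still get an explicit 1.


String: "aamammm"
Scanning for consecutive runs:
  'a' x 2
  'm' x 1
  'a' x 1
  'm' x 3
RLE = "a2m1a1m3"


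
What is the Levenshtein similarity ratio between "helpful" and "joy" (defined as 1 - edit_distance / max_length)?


Word 1: "helpful" (length 7)
Word 2: "joy" (length 3)
One optimal edit sequence:
  1. delete 'h'  (+1)
  2. delete 'e'  (+1)
  3. delete 'l'  (+1)
  4. delete 'p'  (+1)
  5. substitute 'f' -> 'j'  (+1)
  6. substitute 'u' -> 'o'  (+1)
  7. substitute 'l' -> 'y'  (+1)
Edit distance = 7
Max length = max(7, 3) = 7
Similarity = 1 - 7/7
= 0.0000


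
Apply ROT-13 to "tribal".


Word: "tribal"
Shift: 13
Each letter → (letter + shift) mod 26:
  't' (19) + 13 = 6 → 'g'
  'r' (17) + 13 = 4 → 'e'
  'i' (8) + 13 = 21 → 'v'
  'b' (1) + 13 = 14 → 'o'
  'a' (0) + 13 = 13 → 'n'
  'l' (11) + 13 = 24 → 'y'
Result = "gevony"


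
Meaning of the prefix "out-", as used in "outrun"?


Prefix: out-
As in: outrun -> out- + run
Meaning = surpass


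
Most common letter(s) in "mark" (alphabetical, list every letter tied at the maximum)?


Word: "mark"
Letter counts:
  'a': 1
  'k': 1
  'm': 1
  'r': 1
Maximum count = 1
Most frequent = 'a', 'k', 'm', 'r' (1 time each)


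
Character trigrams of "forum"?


Word: "forum" (length 5)
Number of trigrams = 5 - 3 + 1 = 3
  Position 0: "for"
  Position 1: "oru"
  Position 2: "rum"
Trigrams = "for", "oru", "rum"


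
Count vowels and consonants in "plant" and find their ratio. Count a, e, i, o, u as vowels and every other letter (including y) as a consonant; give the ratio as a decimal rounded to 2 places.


Word: "plant"
Vowels (a,e,i,o,u): 1
Consonants: 4
Ratio = 1/4
= 0.25


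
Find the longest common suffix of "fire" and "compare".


Word 1: "fire"
Word 2: "compare"
Comparing from end:
  Pos -1: 'e' == 'e'
  Pos -2: 'r' == 'r'
  Pos -3: 'i' != 'a' (stop)
LCS = "re" (length 2)


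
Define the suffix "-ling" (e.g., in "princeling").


Suffix: -ling
As in: princeling -> prince + -ling
Meaning = small / young


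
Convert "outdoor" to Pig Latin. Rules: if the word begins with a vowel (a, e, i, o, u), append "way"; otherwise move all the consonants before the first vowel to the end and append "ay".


Word: "outdoor"
Starts with vowel → add 'way'
Pig Latin = "outdoorway"


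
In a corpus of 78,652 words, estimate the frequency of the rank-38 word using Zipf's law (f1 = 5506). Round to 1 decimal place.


Zipf's law: f(r) = f(1) / r
f(1) = 5506
f(38) = 5506 / 38
= 144.9 occurrences


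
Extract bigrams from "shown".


Word: "shown" (length 5)
Number of bigrams = 5 - 2 + 1 = 4
  Position 0: "sh"
  Position 1: "ho"
  Position 2: "ow"
  Position 3: "wn"
Bigrams = "sh", "ho", "ow", "wn"


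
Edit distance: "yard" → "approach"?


Word 1: "yard" (length 4)
Word 2: "approach" (length 8)
One optimal edit sequence (insert/delete/substitute each cost 1):
  1. insert 'a'  (+1)
  2. insert 'p'  (+1)
  3. insert 'p'  (+1)
  4. insert 'r'  (+1)
  5. substitute 'y' -> 'o'  (+1)
  6. keep 'a'
  7. substitute 'r' -> 'c'  (+1)
  8. substitute 'd' -> 'h'  (+1)
Total edit operations: 7
Edit distance = 7


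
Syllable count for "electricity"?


Word: "electricity"
Syllable breakdown: e | lec | tric | i | ty
Counting: 5 parts
= 5 syllables


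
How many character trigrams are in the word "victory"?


Word: "victory" (length 7)
Number of 3-grams = length - 3 + 1 = 7 - 3 + 1
= 5


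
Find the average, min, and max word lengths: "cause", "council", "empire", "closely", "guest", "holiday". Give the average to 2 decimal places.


Lengths: "cause"=5, "council"=7, "empire"=6, "closely"=7, "guest"=5, "holiday"=7
Sum = 37, Count = 6
Average = 37/6 = 6.17
= avg=6.17, min=5, max=7


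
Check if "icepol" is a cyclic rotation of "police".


Word: "police", Candidate: "icepol"
Method: check if candidate is substring of word+word
"policepolice" contains "icepol"? Yes
Is rotation = Yes


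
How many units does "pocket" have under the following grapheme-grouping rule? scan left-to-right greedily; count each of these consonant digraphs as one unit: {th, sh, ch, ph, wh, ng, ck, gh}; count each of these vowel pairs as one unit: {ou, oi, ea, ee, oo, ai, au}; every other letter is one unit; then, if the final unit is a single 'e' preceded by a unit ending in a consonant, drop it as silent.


Word: "pocket" (6 letters)
Left-to-right scan:
  [1] 'p' (letter)
  [2] 'o' (letter)
  [3] 'ck' (digraph)
  [4] 'e' (letter)
  [5] 't' (letter)
Units from scan: 5
Sound units = 5 units


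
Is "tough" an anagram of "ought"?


Word 1: "ought" → sorted: ghotu
Word 2: "tough" → sorted: ghotu
Same letters? ghotu == ghotu
Anagram = Yes


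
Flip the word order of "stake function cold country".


Original: "stake function cold country"
Words (1..n): stake | function | cold | country
Reversed (n..1): country | cold | function | stake
Result = "country cold function stake"


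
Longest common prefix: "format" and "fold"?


Word 1: "format"
Word 2: "fold"
Comparing from start:
  Pos 0: 'f' == 'f'
  Pos 1: 'o' == 'o'
  Pos 2: 'r' != 'l' (stop)
LCP = "fo" (length 2)


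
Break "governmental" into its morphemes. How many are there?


Word: "governmental"
Morphemes: govern / -ment / -al
Each morpheme carries meaning
= 3 morphemes


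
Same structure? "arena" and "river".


Pattern of "arena": [0, 1, 2, 3, 0]
Pattern of "river": [0, 1, 2, 3, 0]
Patterns match
Same pattern = Yes


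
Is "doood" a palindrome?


Word: "doood"
Reversed: "doood"
Forward == Backward? doood == doood
Palindrome = Yes


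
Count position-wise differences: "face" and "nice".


Comparing character by character (same length = 4):
  Pos 0: 'f' vs 'n' !=
  Pos 1: 'a' vs 'i' !=
  Pos 2: 'c' vs 'c' =
  Pos 3: 'e' vs 'e' =
Hamming distance = 2


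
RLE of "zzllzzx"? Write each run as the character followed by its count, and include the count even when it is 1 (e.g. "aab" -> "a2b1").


String: "zzllzzx"
Scanning for consecutive runs:
  'z' x 2
  'l' x 2
  'z' x 2
  'x' x 1
RLE = "z2l2z2x1"


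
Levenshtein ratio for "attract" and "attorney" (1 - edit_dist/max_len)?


Word 1: "attract" (length 7)
Word 2: "attorney" (length 8)
One optimal edit sequence:
  1. keep 'a'
  2. keep 't'
  3. keep 't'
  4. insert 'o'  (+1)
  5. keep 'r'
  6. substitute 'a' -> 'n'  (+1)
  7. substitute 'c' -> 'e'  (+1)
  8. substitute 't' -> 'y'  (+1)
Edit distance = 4
Max length = max(7, 8) = 8
Similarity = 1 - 4/8
= 0.5000


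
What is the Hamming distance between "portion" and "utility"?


Comparing character by character (same length = 7):
  Pos 0: 'p' vs 'u' !=
  Pos 1: 'o' vs 't' !=
  Pos 2: 'r' vs 'i' !=
  Pos 3: 't' vs 'l' !=
  Pos 4: 'i' vs 'i' =
  Pos 5: 'o' vs 't' !=
  Pos 6: 'n' vs 'y' !=
Hamming distance = 6


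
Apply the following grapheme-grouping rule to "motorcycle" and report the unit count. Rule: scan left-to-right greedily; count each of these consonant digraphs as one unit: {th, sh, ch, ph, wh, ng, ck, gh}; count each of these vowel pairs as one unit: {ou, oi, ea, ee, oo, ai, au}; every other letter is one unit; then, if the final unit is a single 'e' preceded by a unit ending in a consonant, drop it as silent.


Word: "motorcycle" (10 letters)
Left-to-right scan:
  [1] 'm' (letter)
  [2] 'o' (letter)
  [3] 't' (letter)
  [4] 'o' (letter)
  [5] 'r' (letter)
  [6] 'c' (letter)
  [7] 'y' (letter)
  [8] 'c' (letter)
  [9] 'l' (letter)
  [10] 'e' (letter)
Units from scan: 10
Final unit is 'e' after a consonant -> drop as silent (-1)
Sound units = 9 units


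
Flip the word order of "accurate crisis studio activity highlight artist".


Original: "accurate crisis studio activity highlight artist"
Words (1..n): accurate | crisis | studio | activity | highlight | artist
Reversed (n..1): artist | highlight | activity | studio | crisis | accurate
Result = "artist highlight activity studio crisis accurate"


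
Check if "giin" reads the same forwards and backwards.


Word: "giin"
Reversed: "niig"
Forward == Backward? giin != niig
Palindrome = No


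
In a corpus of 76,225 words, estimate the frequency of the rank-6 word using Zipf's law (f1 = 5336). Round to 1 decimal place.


Zipf's law: f(r) = f(1) / r
f(1) = 5336
f(6) = 5336 / 6
= 889.3 occurrences


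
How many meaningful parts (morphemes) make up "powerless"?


Word: "powerless"
Morphemes: power | -less
Each morpheme carries meaning
= 2 morphemes


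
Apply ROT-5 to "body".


Word: "body"
Shift: 5
Each letter → (letter + shift) mod 26:
  'b' (1) + 5 = 6 → 'g'
  'o' (14) + 5 = 19 → 't'
  'd' (3) + 5 = 8 → 'i'
  'y' (24) + 5 = 3 → 'd'
Result = "gtid"


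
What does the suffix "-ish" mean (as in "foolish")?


Suffix: -ish
As in: foolish -> fool + -ish
Meaning = somewhat / having the qualities of


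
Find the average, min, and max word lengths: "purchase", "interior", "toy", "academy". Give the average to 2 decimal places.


Lengths: "purchase"=8, "interior"=8, "toy"=3, "academy"=7
Sum = 26, Count = 4
Average = 26/4 = 6.50
= avg=6.50, min=3, max=8


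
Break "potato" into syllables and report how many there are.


Word: "potato"
Syllable breakdown: po / ta / to
Counting: 3 parts
= 3 syllables


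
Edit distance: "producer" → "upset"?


Word 1: "producer" (length 8)
Word 2: "upset" (length 5)
One optimal edit sequence (insert/delete/substitute each cost 1):
  1. delete 'p'  (+1)
  2. delete 'r'  (+1)
  3. delete 'o'  (+1)
  4. substitute 'd' -> 'u'  (+1)
  5. substitute 'u' -> 'p'  (+1)
  6. substitute 'c' -> 's'  (+1)
  7. keep 'e'
  8. substitute 'r' -> 't'  (+1)
Total edit operations: 7
Edit distance = 7
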